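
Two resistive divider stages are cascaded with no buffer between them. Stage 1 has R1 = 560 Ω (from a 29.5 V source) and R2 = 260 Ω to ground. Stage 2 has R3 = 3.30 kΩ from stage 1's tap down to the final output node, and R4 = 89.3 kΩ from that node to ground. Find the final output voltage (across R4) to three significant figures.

V_out ≈ 9.00 V

Stage 2 presents R3+R4 = 92600 Ω as a load on stage 1's tap.
Stage 1's lower leg becomes R2‖(R3+R4) = 259.3 Ω, so V_mid = 29.5 × 259.3/819.3 = 9.336 V.
Stage 2 is itself unloaded: V_out = V_mid × R4/(R3+R4) = 9.336 × 89300/92600 = 9.00 V.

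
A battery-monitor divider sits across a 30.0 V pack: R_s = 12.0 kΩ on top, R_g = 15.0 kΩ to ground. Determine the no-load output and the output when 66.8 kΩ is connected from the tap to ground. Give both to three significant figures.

Open-circuit: V = 30.0 × 15.0/(12.0 + 15.0) = 16.7 V.
With the load, R_g becomes R_g‖R_L = 12.25 kΩ, so V = 30.0 × 12.25/24.25 = 15.2 V.

Unloaded: 16.7 V; loaded: 15.2 V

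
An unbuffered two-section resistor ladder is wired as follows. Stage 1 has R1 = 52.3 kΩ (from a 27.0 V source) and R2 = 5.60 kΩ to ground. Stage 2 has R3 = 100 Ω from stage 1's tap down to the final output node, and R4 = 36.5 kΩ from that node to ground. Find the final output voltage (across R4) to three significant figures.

V_out ≈ 2.29 V

Stage 2 presents R3+R4 = 36600 Ω as a load on stage 1's tap.
Stage 1's lower leg becomes R2‖(R3+R4) = 4857 Ω, so V_mid = 27.0 × 4857/57160 = 2.294 V.
Stage 2 is itself unloaded: V_out = V_mid × R4/(R3+R4) = 2.294 × 36500/36600 = 2.29 V.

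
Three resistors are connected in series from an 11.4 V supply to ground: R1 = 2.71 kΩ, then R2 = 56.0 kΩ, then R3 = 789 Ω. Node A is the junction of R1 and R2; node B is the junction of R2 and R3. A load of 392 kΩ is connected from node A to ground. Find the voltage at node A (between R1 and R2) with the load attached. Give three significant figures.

V ≈ 10.8 V

Below node A the series string R2+R3 = 56790 Ω sits in parallel with the 392000 Ω load: 49600 Ω.
V_A = 11.4 × 49600/(2710 + 49600) = 10.8 V.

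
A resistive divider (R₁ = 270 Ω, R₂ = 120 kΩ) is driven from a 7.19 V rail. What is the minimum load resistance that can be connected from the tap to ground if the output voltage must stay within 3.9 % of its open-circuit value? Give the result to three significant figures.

R_L(min) ≈ 6.64 kΩ

Output resistance R_th = R₁‖R₂ = (270 × 120000)/120300 = 269.4 Ω.
The fractional drop is R_th/(R_th + R_L); requiring this ≤ 0.0390 gives R_L ≥ R_th(1/0.0390 − 1) = 269.4 × 24.64 = 6.64 kΩ.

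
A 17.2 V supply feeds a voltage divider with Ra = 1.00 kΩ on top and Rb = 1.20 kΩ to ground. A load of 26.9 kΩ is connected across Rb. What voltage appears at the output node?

V_out ≈ 9.20 V

The load sits in parallel with Rb: Rb‖R_L = (1.20 × 26.9) / (1.20 + 26.9) = 1.149 kΩ.
V_out = 17.2 × 1.149 / (1.00 + 1.149) = 17.2 × 1.149/2.149 = 9.20 V.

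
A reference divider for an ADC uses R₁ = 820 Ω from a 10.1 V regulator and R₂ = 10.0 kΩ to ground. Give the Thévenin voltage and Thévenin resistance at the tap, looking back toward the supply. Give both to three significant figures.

V_th is the open-circuit tap voltage: 10.1 × 10000/(820 + 10000) = 9.33 V.
With the supply zeroed, R₁ and R₂ appear in parallel from the tap: R_th = R₁‖R₂ = (820 × 10000)/10820 = 758 Ω.

V_th = 9.33 V, R_th = 758 Ω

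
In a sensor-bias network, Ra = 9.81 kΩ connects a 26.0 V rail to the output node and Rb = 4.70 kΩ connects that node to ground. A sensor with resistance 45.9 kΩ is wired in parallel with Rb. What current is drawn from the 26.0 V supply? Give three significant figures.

I ≈ 1.85 mA

Rb‖R_L = 4.263 kΩ, so the source sees Ra + Rb‖R_L = 14.07 kΩ.
I = 26.0 V / 14.07 kΩ = 1.85 mA.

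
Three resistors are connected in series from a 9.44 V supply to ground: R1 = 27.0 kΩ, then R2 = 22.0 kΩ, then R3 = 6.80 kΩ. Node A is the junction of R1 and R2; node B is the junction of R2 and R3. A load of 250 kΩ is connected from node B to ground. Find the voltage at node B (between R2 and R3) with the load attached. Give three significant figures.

V ≈ 1.12 V

At node B, R3 is in parallel with the load: R3‖R_L = 6.620 kΩ.
Below node A the resistance is R2 + (R3‖R_L) = 28.62 kΩ, so V_A = 9.44 × 28.62/55.62 = 4.857 V.
Then V_B = V_A × (R3‖R_L)/(R2 + R3‖R_L) = 4.857 × 6.620/28.62 = 1.12 V.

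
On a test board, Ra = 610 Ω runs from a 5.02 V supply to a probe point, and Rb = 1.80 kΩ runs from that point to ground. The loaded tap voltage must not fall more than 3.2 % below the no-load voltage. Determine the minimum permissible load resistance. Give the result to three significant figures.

R_L(min) ≈ 13.8 kΩ

Output resistance R_th = Ra‖Rb = (610 × 1800)/2410 = 455.6 Ω.
The fractional drop is R_th/(R_th + R_L); requiring this ≤ 0.0320 gives R_L ≥ R_th(1/0.0320 − 1) = 455.6 × 30.25 = 13.8 kΩ.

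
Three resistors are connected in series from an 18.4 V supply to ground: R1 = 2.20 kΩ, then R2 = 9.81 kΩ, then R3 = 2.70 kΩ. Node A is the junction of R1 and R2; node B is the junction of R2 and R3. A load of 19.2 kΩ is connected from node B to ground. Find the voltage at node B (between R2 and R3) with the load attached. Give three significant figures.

V ≈ 3.03 V

At node B, R3 is in parallel with the load: R3‖R_L = 2.367 kΩ.
Below node A the resistance is R2 + (R3‖R_L) = 12.18 kΩ, so V_A = 18.4 × 12.18/14.38 = 15.58 V.
Then V_B = V_A × (R3‖R_L)/(R2 + R3‖R_L) = 15.58 × 2.367/12.18 = 3.03 V.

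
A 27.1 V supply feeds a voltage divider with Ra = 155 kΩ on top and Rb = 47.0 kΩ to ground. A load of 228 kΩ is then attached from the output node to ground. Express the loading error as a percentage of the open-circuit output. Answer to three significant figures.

The divider's output (Thévenin) resistance is Ra‖Rb = 36.06 kΩ.
Fractional drop under load = R_th/(R_th + R_L) = 36.06 / (36.06 + 228) = 0.1366.
So the output falls by 13.7 %.

13.7 %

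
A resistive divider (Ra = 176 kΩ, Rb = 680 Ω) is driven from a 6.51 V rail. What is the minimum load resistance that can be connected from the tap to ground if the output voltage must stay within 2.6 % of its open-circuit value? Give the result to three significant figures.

Output resistance R_th = Ra‖Rb = (176000 × 680)/176700 = 677.4 Ω.
The fractional drop is R_th/(R_th + R_L); requiring this ≤ 0.0260 gives R_L ≥ R_th(1/0.0260 − 1) = 677.4 × 37.46 = 25.4 kΩ.

R_L(min) ≈ 25.4 kΩ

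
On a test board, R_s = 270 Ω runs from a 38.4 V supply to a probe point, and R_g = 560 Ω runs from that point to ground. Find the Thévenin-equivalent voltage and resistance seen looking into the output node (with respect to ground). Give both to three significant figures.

V_th is the open-circuit tap voltage: 38.4 × 560/(270 + 560) = 25.9 V.
With the supply zeroed, R_s and R_g appear in parallel from the tap: R_th = R_s‖R_g = (270 × 560)/830.0 = 182 Ω.

V_th = 25.9 V, R_th = 182 Ω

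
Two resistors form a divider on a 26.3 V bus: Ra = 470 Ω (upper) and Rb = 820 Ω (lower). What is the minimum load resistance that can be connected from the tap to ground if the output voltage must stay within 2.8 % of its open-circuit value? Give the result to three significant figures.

Output resistance R_th = Ra‖Rb = (470 × 820)/1290 = 298.8 Ω.
The fractional drop is R_th/(R_th + R_L); requiring this ≤ 0.0280 gives R_L ≥ R_th(1/0.0280 − 1) = 298.8 × 34.71 = 10.4 kΩ.

R_L(min) ≈ 10.4 kΩ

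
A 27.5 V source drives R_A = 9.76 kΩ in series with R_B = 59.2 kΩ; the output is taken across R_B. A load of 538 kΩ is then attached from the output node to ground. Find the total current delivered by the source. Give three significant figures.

R_B‖R_L = 53.33 kΩ, so the source sees R_A + R_B‖R_L = 63.09 kΩ.
I = 27.5 V / 63.09 kΩ = 0.436 mA.

I ≈ 0.436 mA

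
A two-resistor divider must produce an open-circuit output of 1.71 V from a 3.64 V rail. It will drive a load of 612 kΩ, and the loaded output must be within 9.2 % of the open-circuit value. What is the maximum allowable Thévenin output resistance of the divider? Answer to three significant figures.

Loading drop = R_th/(R_th + R_L) ≤ 0.0920, so R_th ≤ R_L · ε/(1−ε) = 612 kΩ × 0.0920/0.9080 = 62.0 kΩ.
(Any R1, R2 with R2/(R1+R2) = 0.470 and R1‖R2 ≤ 62.0 kΩ will meet the spec.)

R_th ≤ 62.0 kΩ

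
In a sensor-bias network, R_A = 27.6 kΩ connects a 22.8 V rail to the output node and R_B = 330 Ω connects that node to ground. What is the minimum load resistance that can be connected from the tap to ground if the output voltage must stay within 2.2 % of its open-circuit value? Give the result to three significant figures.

Output resistance R_th = R_A‖R_B = (27600 × 330)/27930 = 326.1 Ω.
The fractional drop is R_th/(R_th + R_L); requiring this ≤ 0.0220 gives R_L ≥ R_th(1/0.0220 − 1) = 326.1 × 44.45 = 14.5 kΩ.

R_L(min) ≈ 14.5 kΩ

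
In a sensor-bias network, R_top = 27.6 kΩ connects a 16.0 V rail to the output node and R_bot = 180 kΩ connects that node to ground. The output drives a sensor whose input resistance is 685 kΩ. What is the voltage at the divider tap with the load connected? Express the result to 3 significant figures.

V_out ≈ 13.4 V

The load sits in parallel with R_bot: R_bot‖R_L = (180 × 685) / (180 + 685) = 142.5 kΩ.
V_out = 16.0 × 142.5 / (27.6 + 142.5) = 16.0 × 142.5/170.1 = 13.4 V.
(Unloaded it would have been 13.9 V.)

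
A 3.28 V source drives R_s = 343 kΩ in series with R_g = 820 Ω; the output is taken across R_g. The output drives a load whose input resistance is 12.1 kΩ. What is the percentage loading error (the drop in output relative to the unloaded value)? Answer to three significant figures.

The divider's output (Thévenin) resistance is R_s‖R_g = 818.0 Ω.
Fractional drop under load = R_th/(R_th + R_L) = 818.0 / (818.0 + 12100) = 0.06333.
So the output falls by 6.33 %.

6.33 %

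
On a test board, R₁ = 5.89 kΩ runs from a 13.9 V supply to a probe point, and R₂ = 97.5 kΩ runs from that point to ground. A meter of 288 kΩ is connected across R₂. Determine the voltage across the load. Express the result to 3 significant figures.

The load sits in parallel with R₂: R₂‖R_L = (97.5 × 288) / (97.5 + 288) = 72.84 kΩ.
V_out = 13.9 × 72.84 / (5.89 + 72.84) = 13.9 × 72.84/78.73 = 12.9 V.

V_out ≈ 12.9 V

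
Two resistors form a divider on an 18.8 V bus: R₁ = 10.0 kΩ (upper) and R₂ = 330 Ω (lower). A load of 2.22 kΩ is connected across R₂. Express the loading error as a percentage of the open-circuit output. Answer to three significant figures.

The divider's output (Thévenin) resistance is R₁‖R₂ = 319.5 Ω.
Fractional drop under load = R_th/(R_th + R_L) = 319.5 / (319.5 + 2220) = 0.1258.
So the output falls by 12.6 %.

12.6 %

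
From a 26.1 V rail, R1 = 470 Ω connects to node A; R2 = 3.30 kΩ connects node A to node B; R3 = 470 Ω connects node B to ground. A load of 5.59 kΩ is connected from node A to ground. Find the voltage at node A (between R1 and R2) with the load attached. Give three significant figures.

Below node A the series string R2+R3 = 3770 Ω sits in parallel with the 5590 Ω load: 2252 Ω.
V_A = 26.1 × 2252/(470 + 2252) = 21.6 V.

V ≈ 21.6 V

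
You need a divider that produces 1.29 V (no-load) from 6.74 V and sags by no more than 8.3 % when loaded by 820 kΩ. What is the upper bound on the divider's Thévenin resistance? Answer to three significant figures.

Loading drop = R_th/(R_th + R_L) ≤ 0.0830, so R_th ≤ R_L · ε/(1−ε) = 820 kΩ × 0.0830/0.9170 = 74.2 kΩ.
(Any R1, R2 with R2/(R1+R2) = 0.191 and R1‖R2 ≤ 74.2 kΩ will meet the spec.)

R_th ≤ 74.2 kΩ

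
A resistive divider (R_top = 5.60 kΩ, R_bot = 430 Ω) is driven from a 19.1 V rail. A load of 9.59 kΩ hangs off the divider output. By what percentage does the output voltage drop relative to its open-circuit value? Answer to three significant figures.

The divider's output (Thévenin) resistance is R_top‖R_bot = 399.3 Ω.
Fractional drop under load = R_th/(R_th + R_L) = 399.3 / (399.3 + 9590) = 0.03998.
So the output falls by 4.00 %.

4.00 %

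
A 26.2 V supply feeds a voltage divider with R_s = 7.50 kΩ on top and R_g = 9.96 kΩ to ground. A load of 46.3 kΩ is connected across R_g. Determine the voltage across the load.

V_out ≈ 13.7 V

The load sits in parallel with R_g: R_g‖R_L = (9.96 × 46.3) / (9.96 + 46.3) = 8.197 kΩ.
V_out = 26.2 × 8.197 / (7.50 + 8.197) = 26.2 × 8.197/15.70 = 13.7 V.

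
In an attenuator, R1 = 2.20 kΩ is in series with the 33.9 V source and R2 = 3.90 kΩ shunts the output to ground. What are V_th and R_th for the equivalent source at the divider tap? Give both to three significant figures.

V_th is the open-circuit tap voltage: 33.9 × 3.90/(2.20 + 3.90) = 21.7 V.
With the supply zeroed, R1 and R2 appear in parallel from the tap: R_th = R1‖R2 = (2.20 × 3.90)/6.100 = 1.41 kΩ.

V_th = 21.7 V, R_th = 1.41 kΩ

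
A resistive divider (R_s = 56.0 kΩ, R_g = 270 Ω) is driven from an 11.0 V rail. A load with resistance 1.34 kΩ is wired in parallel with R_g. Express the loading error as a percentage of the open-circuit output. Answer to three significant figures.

16.7 %

The divider's output (Thévenin) resistance is R_s‖R_g = 268.7 Ω.
Fractional drop under load = R_th/(R_th + R_L) = 268.7 / (268.7 + 1340) = 0.1670.
So the output falls by 16.7 %.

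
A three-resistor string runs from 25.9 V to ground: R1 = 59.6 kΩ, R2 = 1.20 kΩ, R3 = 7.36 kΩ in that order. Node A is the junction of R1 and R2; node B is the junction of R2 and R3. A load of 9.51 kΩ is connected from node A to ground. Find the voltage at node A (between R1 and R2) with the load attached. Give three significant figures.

V ≈ 1.82 V

Below node A the series string R2+R3 = 8.560 kΩ sits in parallel with the 9.51 kΩ load: 4.505 kΩ.
V_A = 25.9 × 4.505/(59.6 + 4.505) = 1.82 V.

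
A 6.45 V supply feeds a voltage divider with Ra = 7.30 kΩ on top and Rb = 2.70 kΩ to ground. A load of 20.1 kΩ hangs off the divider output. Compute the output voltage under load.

V_out ≈ 1.59 V

The load sits in parallel with Rb: Rb‖R_L = (2.70 × 20.1) / (2.70 + 20.1) = 2.380 kΩ.
V_out = 6.45 × 2.380 / (7.30 + 2.380) = 6.45 × 2.380/9.680 = 1.59 V.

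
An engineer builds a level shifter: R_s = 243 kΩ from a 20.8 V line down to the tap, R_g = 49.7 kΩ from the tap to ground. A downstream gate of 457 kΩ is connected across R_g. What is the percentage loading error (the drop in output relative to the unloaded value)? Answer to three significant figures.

Unloaded V = 20.8 × 49.7/292.7 = 3.5318 V.
Loaded: R_g‖R_L = 44.83 kΩ, giving V = 20.8 × 44.83/287.8 = 3.2393 V.
Drop = (3.5318 − 3.2393) / 3.5318 = 8.28 %.

8.28 %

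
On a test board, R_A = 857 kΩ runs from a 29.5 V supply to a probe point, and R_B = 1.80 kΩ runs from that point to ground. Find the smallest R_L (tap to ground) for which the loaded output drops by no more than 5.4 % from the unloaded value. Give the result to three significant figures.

Output resistance R_th = R_A‖R_B = (857 × 1.80)/858.8 = 1.796 kΩ.
The fractional drop is R_th/(R_th + R_L); requiring this ≤ 0.0540 gives R_L ≥ R_th(1/0.0540 − 1) = 1.796 × 17.52 = 31.5 kΩ.

R_L(min) ≈ 31.5 kΩ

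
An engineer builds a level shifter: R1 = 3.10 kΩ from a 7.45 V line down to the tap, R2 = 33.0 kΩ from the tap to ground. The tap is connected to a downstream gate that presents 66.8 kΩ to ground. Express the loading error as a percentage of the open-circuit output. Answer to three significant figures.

The divider's output (Thévenin) resistance is R1‖R2 = 2.834 kΩ.
Fractional drop under load = R_th/(R_th + R_L) = 2.834 / (2.834 + 66.8) = 0.04070.
So the output falls by 4.07 %.

4.07 %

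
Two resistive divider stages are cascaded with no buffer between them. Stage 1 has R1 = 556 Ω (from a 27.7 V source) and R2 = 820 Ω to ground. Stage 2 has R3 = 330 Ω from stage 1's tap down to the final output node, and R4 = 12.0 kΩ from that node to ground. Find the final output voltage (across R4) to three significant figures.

V_out ≈ 15.6 V

Stage 2 presents R3+R4 = 12330 Ω as a load on stage 1's tap.
Stage 1's lower leg becomes R2‖(R3+R4) = 768.9 Ω, so V_mid = 27.7 × 768.9/1325 = 16.08 V.
Stage 2 is itself unloaded: V_out = V_mid × R4/(R3+R4) = 16.08 × 12000/12330 = 15.6 V.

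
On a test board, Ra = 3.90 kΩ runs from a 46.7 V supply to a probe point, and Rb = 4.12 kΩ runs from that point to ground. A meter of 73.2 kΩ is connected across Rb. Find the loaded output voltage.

V_out ≈ 23.4 V

The load sits in parallel with Rb: Rb‖R_L = (4.12 × 73.2) / (4.12 + 73.2) = 3.900 kΩ.
V_out = 46.7 × 3.900 / (3.90 + 3.900) = 46.7 × 3.900/7.800 = 23.4 V.
(Unloaded it would have been 24.0 V.)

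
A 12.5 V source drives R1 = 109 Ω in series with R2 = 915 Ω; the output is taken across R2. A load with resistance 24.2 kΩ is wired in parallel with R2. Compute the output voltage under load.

The load sits in parallel with R2: R2‖R_L = (915 × 24200) / (915 + 24200) = 881.7 Ω.
V_out = 12.5 × 881.7 / (109 + 881.7) = 12.5 × 881.7/990.7 = 11.1 V.

V_out ≈ 11.1 V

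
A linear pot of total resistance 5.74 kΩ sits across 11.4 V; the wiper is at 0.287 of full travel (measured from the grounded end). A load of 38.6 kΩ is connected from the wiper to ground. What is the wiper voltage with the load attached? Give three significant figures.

The wiper splits the pot into (1−α)R = 4.093 kΩ above and αR = 1.647 kΩ below.
Lower section ‖ load = 1.580 kΩ.
V_wiper = 11.4 × 1.580/(4.093 + 1.580) = 3.18 V.

V ≈ 3.18 V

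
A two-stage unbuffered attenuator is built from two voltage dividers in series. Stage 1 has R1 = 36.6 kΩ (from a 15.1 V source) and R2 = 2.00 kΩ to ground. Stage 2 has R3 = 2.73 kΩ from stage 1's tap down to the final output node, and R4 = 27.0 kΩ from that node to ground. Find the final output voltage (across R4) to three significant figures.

Stage 2 presents R3+R4 = 29.73 kΩ as a load on stage 1's tap.
Stage 1's lower leg becomes R2‖(R3+R4) = 1.874 kΩ, so V_mid = 15.1 × 1.874/38.47 = 0.7355 V.
Stage 2 is itself unloaded: V_out = V_mid × R4/(R3+R4) = 0.7355 × 27.0/29.73 = 0.668 V.

V_out ≈ 0.668 V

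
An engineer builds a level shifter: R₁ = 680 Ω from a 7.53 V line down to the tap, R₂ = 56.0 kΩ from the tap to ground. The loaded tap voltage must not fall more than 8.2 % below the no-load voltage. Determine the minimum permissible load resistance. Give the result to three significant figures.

R_L(min) ≈ 7.52 kΩ

Output resistance R_th = R₁‖R₂ = (680 × 56000)/56680 = 671.8 Ω.
The fractional drop is R_th/(R_th + R_L); requiring this ≤ 0.0820 gives R_L ≥ R_th(1/0.0820 − 1) = 671.8 × 11.20 = 7.52 kΩ.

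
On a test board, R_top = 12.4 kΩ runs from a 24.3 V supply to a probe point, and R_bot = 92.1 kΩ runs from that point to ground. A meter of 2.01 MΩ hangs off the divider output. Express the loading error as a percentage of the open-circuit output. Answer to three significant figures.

The divider's output (Thévenin) resistance is R_top‖R_bot = 10.93 kΩ.
Fractional drop under load = R_th/(R_th + R_L) = 10.93 / (10.93 + 2010) = 0.005408.
So the output falls by 0.541 %.

0.541 %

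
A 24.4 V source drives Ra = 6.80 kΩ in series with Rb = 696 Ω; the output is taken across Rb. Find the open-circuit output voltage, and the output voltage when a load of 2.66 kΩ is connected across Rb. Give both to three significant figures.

Unloaded: 2.27 V; loaded: 1.83 V

Open-circuit: V = 24.4 × 696/(6800 + 696) = 2.27 V.
With the load, Rb becomes Rb‖R_L = 551.7 Ω, so V = 24.4 × 551.7/7352 = 1.83 V.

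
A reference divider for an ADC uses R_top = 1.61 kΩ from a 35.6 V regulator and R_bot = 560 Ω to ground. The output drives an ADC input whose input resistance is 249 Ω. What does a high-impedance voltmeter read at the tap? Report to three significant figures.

The load sits in parallel with R_bot: R_bot‖R_L = (560 × 249) / (560 + 249) = 172.4 Ω.
V_out = 35.6 × 172.4 / (1610 + 172.4) = 35.6 × 172.4/1782 = 3.44 V.

V_out ≈ 3.44 V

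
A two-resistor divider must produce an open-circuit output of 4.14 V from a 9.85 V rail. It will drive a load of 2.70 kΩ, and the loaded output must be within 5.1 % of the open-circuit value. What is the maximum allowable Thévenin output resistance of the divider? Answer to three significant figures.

R_th ≤ 145 Ω

Loading drop = R_th/(R_th + R_L) ≤ 0.0510, so R_th ≤ R_L · ε/(1−ε) = 2.70 kΩ × 0.0510/0.9490 = 145 Ω.
(Any R1, R2 with R2/(R1+R2) = 0.420 and R1‖R2 ≤ 145 Ω will meet the spec.)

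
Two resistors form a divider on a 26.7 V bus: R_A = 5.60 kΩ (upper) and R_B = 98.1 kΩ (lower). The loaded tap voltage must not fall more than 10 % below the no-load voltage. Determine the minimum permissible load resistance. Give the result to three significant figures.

Output resistance R_th = R_A‖R_B = (5.60 × 98.1)/103.7 = 5.298 kΩ.
The fractional drop is R_th/(R_th + R_L); requiring this ≤ 0.100 gives R_L ≥ R_th(1/0.100 − 1) = 5.298 × 9.000 = 47.7 kΩ.

R_L(min) ≈ 47.7 kΩ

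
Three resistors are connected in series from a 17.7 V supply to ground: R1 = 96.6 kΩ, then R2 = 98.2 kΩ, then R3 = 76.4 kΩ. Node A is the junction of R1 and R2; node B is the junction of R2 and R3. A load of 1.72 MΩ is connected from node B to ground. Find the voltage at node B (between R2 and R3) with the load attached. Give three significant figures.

At node B, R3 is in parallel with the load: R3‖R_L = 73.15 kΩ.
Below node A the resistance is R2 + (R3‖R_L) = 171.4 kΩ, so V_A = 17.7 × 171.4/268.0 = 11.32 V.
Then V_B = V_A × (R3‖R_L)/(R2 + R3‖R_L) = 11.32 × 73.15/171.4 = 4.83 V.

V ≈ 4.83 V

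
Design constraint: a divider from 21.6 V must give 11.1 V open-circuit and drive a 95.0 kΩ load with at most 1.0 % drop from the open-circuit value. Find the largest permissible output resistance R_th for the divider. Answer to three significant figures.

Loading drop = R_th/(R_th + R_L) ≤ 0.0100, so R_th ≤ R_L · ε/(1−ε) = 95.0 kΩ × 0.0100/0.9900 = 960 Ω.

R_th ≤ 960 Ω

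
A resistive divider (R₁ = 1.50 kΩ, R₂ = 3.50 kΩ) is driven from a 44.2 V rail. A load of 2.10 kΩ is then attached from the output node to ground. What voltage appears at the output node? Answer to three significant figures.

V_out ≈ 20.6 V

The load sits in parallel with R₂: R₂‖R_L = (3.50 × 2.10) / (3.50 + 2.10) = 1.312 kΩ.
V_out = 44.2 × 1.312 / (1.50 + 1.312) = 44.2 × 1.312/2.812 = 20.6 V.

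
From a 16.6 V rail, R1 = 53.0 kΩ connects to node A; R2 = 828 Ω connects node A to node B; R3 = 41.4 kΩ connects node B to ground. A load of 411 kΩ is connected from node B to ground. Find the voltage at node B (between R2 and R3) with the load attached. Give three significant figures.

V ≈ 6.83 V

At node B, R3 is in parallel with the load: R3‖R_L = 37610 Ω.
Below node A the resistance is R2 + (R3‖R_L) = 38440 Ω, so V_A = 16.6 × 38440/91440 = 6.978 V.
Then V_B = V_A × (R3‖R_L)/(R2 + R3‖R_L) = 6.978 × 37610/38440 = 6.83 V.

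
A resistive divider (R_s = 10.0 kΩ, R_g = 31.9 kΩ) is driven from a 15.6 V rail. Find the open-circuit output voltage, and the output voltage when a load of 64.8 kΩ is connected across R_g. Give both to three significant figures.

Open-circuit: V = 15.6 × 31.9/(10.0 + 31.9) = 11.9 V.
With the load, R_g becomes R_g‖R_L = 21.38 kΩ, so V = 15.6 × 21.38/31.38 = 10.6 V.

Unloaded: 11.9 V; loaded: 10.6 V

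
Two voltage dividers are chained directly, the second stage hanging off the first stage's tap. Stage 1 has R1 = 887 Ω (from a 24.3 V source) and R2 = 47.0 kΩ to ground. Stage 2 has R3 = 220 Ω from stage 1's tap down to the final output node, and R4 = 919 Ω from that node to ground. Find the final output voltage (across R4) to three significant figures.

Stage 2 presents R3+R4 = 1139 Ω as a load on stage 1's tap.
Stage 1's lower leg becomes R2‖(R3+R4) = 1112 Ω, so V_mid = 24.3 × 1112/1999 = 13.52 V.
Stage 2 is itself unloaded: V_out = V_mid × R4/(R3+R4) = 13.52 × 919/1139 = 10.9 V.

V_out ≈ 10.9 V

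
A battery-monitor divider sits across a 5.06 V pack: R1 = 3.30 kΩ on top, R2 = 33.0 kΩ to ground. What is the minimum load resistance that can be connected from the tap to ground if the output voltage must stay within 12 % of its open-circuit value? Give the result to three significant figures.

Output resistance R_th = R1‖R2 = (3.30 × 33.0)/36.30 = 3.000 kΩ.
The fractional drop is R_th/(R_th + R_L); requiring this ≤ 0.120 gives R_L ≥ R_th(1/0.120 − 1) = 3.000 × 7.333 = 22.0 kΩ.

R_L(min) ≈ 22.0 kΩ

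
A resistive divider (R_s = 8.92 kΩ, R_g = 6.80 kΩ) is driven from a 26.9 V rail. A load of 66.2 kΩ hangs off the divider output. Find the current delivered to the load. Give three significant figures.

I_L ≈ 0.166 mA

R_g‖R_L = 6.167 kΩ; V_out = 26.9 × 6.167/15.09 = 11.00 V.
I_L = V_out / R_L = 11.00 / 66.2 kΩ = 0.166 mA.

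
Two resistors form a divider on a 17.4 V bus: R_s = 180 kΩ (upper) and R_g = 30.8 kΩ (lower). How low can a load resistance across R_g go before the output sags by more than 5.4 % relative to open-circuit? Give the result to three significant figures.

Output resistance R_th = R_s‖R_g = (180 × 30.8)/210.8 = 26.30 kΩ.
The fractional drop is R_th/(R_th + R_L); requiring this ≤ 0.0540 gives R_L ≥ R_th(1/0.0540 − 1) = 26.30 × 17.52 = 461 kΩ.

R_L(min) ≈ 461 kΩ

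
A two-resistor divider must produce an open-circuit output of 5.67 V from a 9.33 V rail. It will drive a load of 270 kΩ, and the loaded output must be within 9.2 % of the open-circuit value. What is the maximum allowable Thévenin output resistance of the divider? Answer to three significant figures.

Loading drop = R_th/(R_th + R_L) ≤ 0.0920, so R_th ≤ R_L · ε/(1−ε) = 270 kΩ × 0.0920/0.9080 = 27.4 kΩ.
(Any R1, R2 with R2/(R1+R2) = 0.608 and R1‖R2 ≤ 27.4 kΩ will meet the spec.)

R_th ≤ 27.4 kΩ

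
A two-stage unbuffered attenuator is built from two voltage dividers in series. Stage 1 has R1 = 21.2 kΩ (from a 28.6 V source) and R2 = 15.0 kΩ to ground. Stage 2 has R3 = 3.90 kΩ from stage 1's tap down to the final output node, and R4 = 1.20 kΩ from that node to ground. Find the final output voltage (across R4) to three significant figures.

Stage 2 presents R3+R4 = 5.100 kΩ as a load on stage 1's tap.
Stage 1's lower leg becomes R2‖(R3+R4) = 3.806 kΩ, so V_mid = 28.6 × 3.806/25.01 = 4.353 V.
Stage 2 is itself unloaded: V_out = V_mid × R4/(R3+R4) = 4.353 × 1.20/5.100 = 1.02 V.

V_out ≈ 1.02 V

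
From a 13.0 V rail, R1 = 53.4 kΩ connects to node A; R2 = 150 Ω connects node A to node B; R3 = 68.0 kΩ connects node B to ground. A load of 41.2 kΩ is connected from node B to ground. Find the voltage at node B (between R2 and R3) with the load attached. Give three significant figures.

V ≈ 4.21 V

At node B, R3 is in parallel with the load: R3‖R_L = 25660 Ω.
Below node A the resistance is R2 + (R3‖R_L) = 25810 Ω, so V_A = 13.0 × 25810/79210 = 4.235 V.
Then V_B = V_A × (R3‖R_L)/(R2 + R3‖R_L) = 4.235 × 25660/25810 = 4.21 V.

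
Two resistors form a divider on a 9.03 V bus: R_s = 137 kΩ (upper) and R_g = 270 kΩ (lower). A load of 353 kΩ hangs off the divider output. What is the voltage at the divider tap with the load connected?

V_out ≈ 4.76 V

The load sits in parallel with R_g: R_g‖R_L = (270 × 353) / (270 + 353) = 153.0 kΩ.
V_out = 9.03 × 153.0 / (137 + 153.0) = 9.03 × 153.0/290.0 = 4.76 V.
(Unloaded it would have been 5.99 V.)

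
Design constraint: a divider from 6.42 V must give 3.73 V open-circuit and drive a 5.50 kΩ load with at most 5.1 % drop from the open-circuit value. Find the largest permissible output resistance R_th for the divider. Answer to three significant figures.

R_th ≤ 296 Ω

Loading drop = R_th/(R_th + R_L) ≤ 0.0510, so R_th ≤ R_L · ε/(1−ε) = 5.50 kΩ × 0.0510/0.9490 = 296 Ω.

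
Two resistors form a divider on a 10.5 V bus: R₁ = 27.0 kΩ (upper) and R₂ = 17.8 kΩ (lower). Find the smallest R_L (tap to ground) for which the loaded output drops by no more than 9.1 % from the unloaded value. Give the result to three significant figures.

Output resistance R_th = R₁‖R₂ = (27.0 × 17.8)/44.80 = 10.73 kΩ.
The fractional drop is R_th/(R_th + R_L); requiring this ≤ 0.0910 gives R_L ≥ R_th(1/0.0910 − 1) = 10.73 × 9.989 = 107 kΩ.

R_L(min) ≈ 107 kΩ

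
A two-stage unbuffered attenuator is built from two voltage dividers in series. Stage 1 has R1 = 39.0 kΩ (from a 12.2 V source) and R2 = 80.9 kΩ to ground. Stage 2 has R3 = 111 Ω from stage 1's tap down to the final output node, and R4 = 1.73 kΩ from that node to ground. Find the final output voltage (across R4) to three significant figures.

Stage 2 presents R3+R4 = 1841 Ω as a load on stage 1's tap.
Stage 1's lower leg becomes R2‖(R3+R4) = 1800 Ω, so V_mid = 12.2 × 1800/40800 = 0.5382 V.
Stage 2 is itself unloaded: V_out = V_mid × R4/(R3+R4) = 0.5382 × 1730/1841 = 0.506 V.

V_out ≈ 0.506 V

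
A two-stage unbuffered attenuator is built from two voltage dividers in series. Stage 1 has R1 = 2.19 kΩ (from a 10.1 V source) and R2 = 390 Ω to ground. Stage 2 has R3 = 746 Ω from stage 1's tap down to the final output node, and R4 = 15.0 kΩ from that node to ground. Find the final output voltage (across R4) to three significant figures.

Stage 2 presents R3+R4 = 15750 Ω as a load on stage 1's tap.
Stage 1's lower leg becomes R2‖(R3+R4) = 380.6 Ω, so V_mid = 10.1 × 380.6/2571 = 1.495 V.
Stage 2 is itself unloaded: V_out = V_mid × R4/(R3+R4) = 1.495 × 15000/15750 = 1.42 V.

V_out ≈ 1.42 V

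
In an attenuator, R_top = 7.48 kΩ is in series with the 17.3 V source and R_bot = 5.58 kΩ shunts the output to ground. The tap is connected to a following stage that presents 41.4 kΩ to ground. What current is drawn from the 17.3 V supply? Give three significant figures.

R_bot‖R_L = 4.917 kΩ, so the source sees R_top + R_bot‖R_L = 12.40 kΩ.
I = 17.3 V / 12.40 kΩ = 1.40 mA.

I ≈ 1.40 mA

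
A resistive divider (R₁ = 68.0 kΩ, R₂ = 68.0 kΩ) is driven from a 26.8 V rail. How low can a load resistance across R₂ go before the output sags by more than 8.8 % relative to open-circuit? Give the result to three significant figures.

R_L(min) ≈ 352 kΩ

Output resistance R_th = R₁‖R₂ = (68.0 × 68.0)/136.0 = 34.00 kΩ.
The fractional drop is R_th/(R_th + R_L); requiring this ≤ 0.0880 gives R_L ≥ R_th(1/0.0880 − 1) = 34.00 × 10.36 = 352 kΩ.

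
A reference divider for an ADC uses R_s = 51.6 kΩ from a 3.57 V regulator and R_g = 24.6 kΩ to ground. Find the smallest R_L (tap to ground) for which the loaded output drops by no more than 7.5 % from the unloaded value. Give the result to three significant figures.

R_L(min) ≈ 205 kΩ

Output resistance R_th = R_s‖R_g = (51.6 × 24.6)/76.20 = 16.66 kΩ.
The fractional drop is R_th/(R_th + R_L); requiring this ≤ 0.0750 gives R_L ≥ R_th(1/0.0750 − 1) = 16.66 × 12.33 = 205 kΩ.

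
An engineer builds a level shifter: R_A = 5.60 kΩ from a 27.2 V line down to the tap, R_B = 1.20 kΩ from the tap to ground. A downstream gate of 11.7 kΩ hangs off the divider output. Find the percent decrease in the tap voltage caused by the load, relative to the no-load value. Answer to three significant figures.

The divider's output (Thévenin) resistance is R_A‖R_B = 0.9882 kΩ.
Fractional drop under load = R_th/(R_th + R_L) = 0.9882 / (0.9882 + 11.7) = 0.07789.
So the output falls by 7.79 %.

7.79 %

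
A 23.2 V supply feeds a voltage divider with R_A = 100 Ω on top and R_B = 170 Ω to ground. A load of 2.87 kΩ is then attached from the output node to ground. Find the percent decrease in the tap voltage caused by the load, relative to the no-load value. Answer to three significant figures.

The divider's output (Thévenin) resistance is R_A‖R_B = 62.96 Ω.
Fractional drop under load = R_th/(R_th + R_L) = 62.96 / (62.96 + 2870) = 0.02147.
So the output falls by 2.15 %.

2.15 %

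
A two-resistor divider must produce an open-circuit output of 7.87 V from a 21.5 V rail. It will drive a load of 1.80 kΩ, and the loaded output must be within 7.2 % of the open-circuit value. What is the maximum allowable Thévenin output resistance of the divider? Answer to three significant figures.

Loading drop = R_th/(R_th + R_L) ≤ 0.0720, so R_th ≤ R_L · ε/(1−ε) = 1.80 kΩ × 0.0720/0.9280 = 140 Ω.

R_th ≤ 140 Ω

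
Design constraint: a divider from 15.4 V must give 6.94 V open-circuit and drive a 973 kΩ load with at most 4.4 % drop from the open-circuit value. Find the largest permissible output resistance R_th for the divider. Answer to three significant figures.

R_th ≤ 44.8 kΩ

Loading drop = R_th/(R_th + R_L) ≤ 0.0440, so R_th ≤ R_L · ε/(1−ε) = 973 kΩ × 0.0440/0.9560 = 44.8 kΩ.
(Any R1, R2 with R2/(R1+R2) = 0.451 and R1‖R2 ≤ 44.8 kΩ will meet the spec.)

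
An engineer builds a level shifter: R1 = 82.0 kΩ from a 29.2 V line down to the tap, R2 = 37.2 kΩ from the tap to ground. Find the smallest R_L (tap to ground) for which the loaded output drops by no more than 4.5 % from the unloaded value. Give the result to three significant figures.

Output resistance R_th = R1‖R2 = (82.0 × 37.2)/119.2 = 25.59 kΩ.
The fractional drop is R_th/(R_th + R_L); requiring this ≤ 0.0450 gives R_L ≥ R_th(1/0.0450 − 1) = 25.59 × 21.22 = 543 kΩ.

R_L(min) ≈ 543 kΩ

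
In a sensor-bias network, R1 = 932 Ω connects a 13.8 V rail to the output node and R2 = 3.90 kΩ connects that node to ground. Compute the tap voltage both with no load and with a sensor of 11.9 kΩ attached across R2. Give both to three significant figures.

Open-circuit: V = 13.8 × 3900/(932 + 3900) = 11.1 V.
With the load, R2 becomes R2‖R_L = 2937 Ω, so V = 13.8 × 2937/3869 = 10.5 V.

Unloaded: 11.1 V; loaded: 10.5 V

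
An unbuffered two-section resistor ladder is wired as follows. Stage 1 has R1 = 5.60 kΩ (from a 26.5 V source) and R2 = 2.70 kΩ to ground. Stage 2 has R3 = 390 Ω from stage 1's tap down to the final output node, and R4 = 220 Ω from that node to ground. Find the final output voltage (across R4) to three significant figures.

V_out ≈ 0.780 V

Stage 2 presents R3+R4 = 610.0 Ω as a load on stage 1's tap.
Stage 1's lower leg becomes R2‖(R3+R4) = 497.6 Ω, so V_mid = 26.5 × 497.6/6098 = 2.162 V.
Stage 2 is itself unloaded: V_out = V_mid × R4/(R3+R4) = 2.162 × 220/610.0 = 0.780 V.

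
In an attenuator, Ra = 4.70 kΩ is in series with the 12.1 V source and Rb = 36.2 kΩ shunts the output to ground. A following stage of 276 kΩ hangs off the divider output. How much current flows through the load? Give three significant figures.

Rb‖R_L = 32.00 kΩ; V_out = 12.1 × 32.00/36.70 = 10.55 V.
I_L = V_out / R_L = 10.55 / 276 kΩ = 0.0382 mA.

I_L ≈ 0.0382 mA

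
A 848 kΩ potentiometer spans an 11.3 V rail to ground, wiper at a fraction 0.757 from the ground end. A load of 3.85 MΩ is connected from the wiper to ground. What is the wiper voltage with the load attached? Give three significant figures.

V ≈ 8.22 V

The wiper splits the pot into (1−α)R = 206.1 kΩ above and αR = 641.9 kΩ below.
Lower section ‖ load = 550.2 kΩ.
V_wiper = 11.3 × 550.2/(206.1 + 550.2) = 8.22 V.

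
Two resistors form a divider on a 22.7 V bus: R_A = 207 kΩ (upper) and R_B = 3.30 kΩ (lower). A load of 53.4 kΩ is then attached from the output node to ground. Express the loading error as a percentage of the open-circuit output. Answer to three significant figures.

5.73 %

The divider's output (Thévenin) resistance is R_A‖R_B = 3.248 kΩ.
Fractional drop under load = R_th/(R_th + R_L) = 3.248 / (3.248 + 53.4) = 0.05734.
So the output falls by 5.73 %.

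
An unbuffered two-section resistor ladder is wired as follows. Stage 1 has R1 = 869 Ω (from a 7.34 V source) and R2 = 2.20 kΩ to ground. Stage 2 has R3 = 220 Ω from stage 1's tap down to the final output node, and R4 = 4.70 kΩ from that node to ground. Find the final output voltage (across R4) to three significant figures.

Stage 2 presents R3+R4 = 4920 Ω as a load on stage 1's tap.
Stage 1's lower leg becomes R2‖(R3+R4) = 1520 Ω, so V_mid = 7.34 × 1520/2389 = 4.670 V.
Stage 2 is itself unloaded: V_out = V_mid × R4/(R3+R4) = 4.670 × 4700/4920 = 4.46 V.

V_out ≈ 4.46 V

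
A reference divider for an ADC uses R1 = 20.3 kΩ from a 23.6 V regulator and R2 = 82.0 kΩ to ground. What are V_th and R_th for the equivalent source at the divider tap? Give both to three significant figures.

V_th is the open-circuit tap voltage: 23.6 × 82.0/(20.3 + 82.0) = 18.9 V.
With the supply zeroed, R1 and R2 appear in parallel from the tap: R_th = R1‖R2 = (20.3 × 82.0)/102.3 = 16.3 kΩ.

V_th = 18.9 V, R_th = 16.3 kΩ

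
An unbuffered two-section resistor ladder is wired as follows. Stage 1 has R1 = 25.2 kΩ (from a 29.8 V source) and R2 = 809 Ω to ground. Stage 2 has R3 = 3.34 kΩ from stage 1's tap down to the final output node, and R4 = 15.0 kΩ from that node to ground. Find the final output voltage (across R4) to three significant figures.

Stage 2 presents R3+R4 = 18340 Ω as a load on stage 1's tap.
Stage 1's lower leg becomes R2‖(R3+R4) = 774.8 Ω, so V_mid = 29.8 × 774.8/25970 = 0.8889 V.
Stage 2 is itself unloaded: V_out = V_mid × R4/(R3+R4) = 0.8889 × 15000/18340 = 0.727 V.

V_out ≈ 0.727 V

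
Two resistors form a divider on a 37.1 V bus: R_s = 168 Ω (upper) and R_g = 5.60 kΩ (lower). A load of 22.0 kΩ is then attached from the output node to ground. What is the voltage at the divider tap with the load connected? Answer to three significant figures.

The load sits in parallel with R_g: R_g‖R_L = (5600 × 22000) / (5600 + 22000) = 4464 Ω.
V_out = 37.1 × 4464 / (168 + 4464) = 37.1 × 4464/4632 = 35.8 V.

V_out ≈ 35.8 V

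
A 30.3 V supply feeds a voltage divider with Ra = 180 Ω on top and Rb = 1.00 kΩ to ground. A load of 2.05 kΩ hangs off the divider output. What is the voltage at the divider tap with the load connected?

The load sits in parallel with Rb: Rb‖R_L = (1000 × 2050) / (1000 + 2050) = 672.1 Ω.
V_out = 30.3 × 672.1 / (180 + 672.1) = 30.3 × 672.1/852.1 = 23.9 V.

V_out ≈ 23.9 V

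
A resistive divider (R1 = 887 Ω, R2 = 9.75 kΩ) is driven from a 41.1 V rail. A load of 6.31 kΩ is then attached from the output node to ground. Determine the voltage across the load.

V_out ≈ 33.4 V

The load sits in parallel with R2: R2‖R_L = (9750 × 6310) / (9750 + 6310) = 3831 Ω.
V_out = 41.1 × 3831 / (887 + 3831) = 41.1 × 3831/4718 = 33.4 V.
(Unloaded it would have been 37.7 V.)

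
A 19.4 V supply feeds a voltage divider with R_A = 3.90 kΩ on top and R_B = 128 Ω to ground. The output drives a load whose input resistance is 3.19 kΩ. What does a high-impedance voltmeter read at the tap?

The load sits in parallel with R_B: R_B‖R_L = (128 × 3190) / (128 + 3190) = 123.1 Ω.
V_out = 19.4 × 123.1 / (3900 + 123.1) = 19.4 × 123.1/4023 = 0.593 V.

V_out ≈ 0.593 V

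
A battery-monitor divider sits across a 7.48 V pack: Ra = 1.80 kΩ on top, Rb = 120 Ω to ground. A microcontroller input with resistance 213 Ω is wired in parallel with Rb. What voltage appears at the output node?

V_out ≈ 0.306 V

The load sits in parallel with Rb: Rb‖R_L = (120 × 213) / (120 + 213) = 76.76 Ω.
V_out = 7.48 × 76.76 / (1800 + 76.76) = 7.48 × 76.76/1877 = 0.306 V.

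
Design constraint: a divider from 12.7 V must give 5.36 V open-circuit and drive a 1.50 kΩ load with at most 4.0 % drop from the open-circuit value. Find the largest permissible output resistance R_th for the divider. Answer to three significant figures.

Loading drop = R_th/(R_th + R_L) ≤ 0.0400, so R_th ≤ R_L · ε/(1−ε) = 1.50 kΩ × 0.0400/0.9600 = 62.5 Ω.

R_th ≤ 62.5 Ω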